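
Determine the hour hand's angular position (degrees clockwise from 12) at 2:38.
The hour hand moves 30 degrees per hour and 0.5 degrees per minute.
At 2:38: (2) x 30 + 38 x 0.5 = 60 + 19 = 79 degrees

Final answer: 79 degrees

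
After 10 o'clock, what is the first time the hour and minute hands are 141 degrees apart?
At t minutes past 10:00, the hour hand is at 30 x 10 + 0.5t degrees and the minute hand is at 6t degrees.
The smaller angle between them is 141 degrees when |30H - 5.5t| = 141 or |30H - 5.5t| = 219.
With H = 10, solve 30 x 10 - 5.5t = +/- target for each target:
  t = (30 x 10 - 141) / 5.5 = 28.91
  t = (30 x 10 + 141) / 5.5 = 80.18 (outside (0, 60))
  t = (30 x 10 - 219) / 5.5 = 14.73
  t = (30 x 10 + 219) / 5.5 = 94.36 (outside (0, 60))
Valid solutions in (0, 60): {14.73, 28.91} minutes.
The first occurrence is t = 14.73 minutes.
The hands form a 141-degree angle at 14.73 minutes past 10:00.

Final answer: 14.73 minutes past 10:00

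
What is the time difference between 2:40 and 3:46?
From 2:40 to 3:46:
(3 x 60 + 46) - (2 x 60 + 40) = 226 - 160 = 66 minutes
= 1 hour and 6 minutes

Final answer: 1 hour and 6 minutes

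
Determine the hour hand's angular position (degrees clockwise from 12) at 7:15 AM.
The hour hand moves 30 degrees per hour and 0.5 degrees per minute.
At 7:15: (7) x 30 + 15 x 0.5 = 210 + 7.5 = 217.5 degrees

Final answer: 217.5 degrees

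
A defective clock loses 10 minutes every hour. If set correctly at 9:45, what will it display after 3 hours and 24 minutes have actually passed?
For every 60 true minutes, the faulty clock advances 60 - 10 = 50 minutes.
True elapsed: 3 hours and 24 minutes = 204 minutes.
Faulty clock advances: 204 x 50/60 = 170 minutes (drift: 34 minutes behind).
Shown time: 9:45 + 170 minutes = 12:35.

Final answer: 12:35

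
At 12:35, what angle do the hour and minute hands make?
Hour hand position: 0 x 30 + 35 x 0.5 = 17.5 degrees
Minute hand position: 35 x 6 = 210 degrees
Difference: |17.5 - 210| = 192.5 degrees
Since 192.5 > 180, the smaller angle is 360 - 192.5 = 167.5 degrees

Final answer: 167.5 degrees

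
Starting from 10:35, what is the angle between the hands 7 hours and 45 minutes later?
First find the time 7 hours and 45 minutes after 10:35.
Total minutes: 10 x 60 + 35 + 7 x 60 + 45 = 1100.
1100 mod 720 = 380 minutes = 6:20.
Now compute the angle at 6:20:
Hour hand: 6 x 30 + 20 x 0.5 = 190 degrees
Minute hand: 20 x 6 = 120 degrees
Difference: |190 - 120| = 70 degrees
The angle is 70 degrees

Final answer: 70 degrees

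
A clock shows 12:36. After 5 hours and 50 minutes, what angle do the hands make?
First find the time 5 hours and 50 minutes after 12:36.
Total minutes: 12 x 60 + 36 + 5 x 60 + 50 = 1106.
1106 mod 720 = 386 minutes = 6:26.
Now compute the angle at 6:26:
Hour hand: 6 x 30 + 26 x 0.5 = 193 degrees
Minute hand: 26 x 6 = 156 degrees
Difference: |193 - 156| = 37 degrees
The angle is 37 degrees

Final answer: 37 degrees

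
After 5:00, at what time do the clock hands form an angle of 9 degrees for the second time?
At t minutes past 5:00, the hour hand is at 30 x 5 + 0.5t degrees and the minute hand is at 6t degrees.
The smaller angle between them is 9 degrees when |30H - 5.5t| = 9 or |30H - 5.5t| = 351.
With H = 5, solve 30 x 5 - 5.5t = +/- target for each target:
  t = (30 x 5 - 9) / 5.5 = 25.64
  t = (30 x 5 + 9) / 5.5 = 28.91
  t = (30 x 5 - 351) / 5.5 = -36.55 (outside (0, 60))
  t = (30 x 5 + 351) / 5.5 = 91.09 (outside (0, 60))
Valid solutions in (0, 60): {25.64, 28.91} minutes.
The second occurrence is t = 28.91 minutes.
The hands form a 9-degree angle at 28.91 minutes past 5:00.

Final answer: 28.91 minutes past 5:00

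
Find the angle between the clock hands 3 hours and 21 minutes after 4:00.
First find the time 3 hours and 21 minutes after 4:00.
Total minutes: 4 x 60 + 0 + 3 x 60 + 21 = 441.
441 mod 720 = 441 minutes = 7:21.
Now compute the angle at 7:21:
Hour hand: 7 x 30 + 21 x 0.5 = 220.5 degrees
Minute hand: 21 x 6 = 126 degrees
Difference: |220.5 - 126| = 94.5 degrees
The angle is 94.5 degrees

Final answer: 94.5 degrees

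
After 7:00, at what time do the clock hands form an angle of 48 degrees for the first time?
At t minutes past 7:00, the hour hand is at 30 x 7 + 0.5t degrees and the minute hand is at 6t degrees.
The smaller angle between them is 48 degrees when |30H - 5.5t| = 48 or |30H - 5.5t| = 312.
With H = 7, solve 30 x 7 - 5.5t = +/- target for each target:
  t = (30 x 7 - 48) / 5.5 = 29.45
  t = (30 x 7 + 48) / 5.5 = 46.91
  t = (30 x 7 - 312) / 5.5 = -18.55 (outside (0, 60))
  t = (30 x 7 + 312) / 5.5 = 94.91 (outside (0, 60))
Valid solutions in (0, 60): {29.45, 46.91} minutes.
The first occurrence is t = 29.45 minutes.
The hands form a 48-degree angle at 29.45 minutes past 7:00.

Final answer: 29.45 minutes past 7:00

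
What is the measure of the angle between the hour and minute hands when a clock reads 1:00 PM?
Hour hand position: 1 x 30 + 0 x 0.5 = 30 degrees
Minute hand position: 0 x 6 = 0 degrees
Difference: |30 - 0| = 30 degrees
The angle between the hands is 30 degrees

Final answer: 30 degrees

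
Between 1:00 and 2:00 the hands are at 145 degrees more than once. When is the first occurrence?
At t minutes past 1:00, the hour hand is at 30 x 1 + 0.5t degrees and the minute hand is at 6t degrees.
The smaller angle between them is 145 degrees when |30H - 5.5t| = 145 or |30H - 5.5t| = 215.
With H = 1, solve 30 x 1 - 5.5t = +/- target for each target:
  t = (30 x 1 - 145) / 5.5 = -20.91 (outside (0, 60))
  t = (30 x 1 + 145) / 5.5 = 31.82
  t = (30 x 1 - 215) / 5.5 = -33.64 (outside (0, 60))
  t = (30 x 1 + 215) / 5.5 = 44.55
Valid solutions in (0, 60): {31.82, 44.55} minutes.
The first occurrence is t = 31.82 minutes.
The hands form a 145-degree angle at 31.82 minutes past 1:00.

Final answer: 31.82 minutes past 1:00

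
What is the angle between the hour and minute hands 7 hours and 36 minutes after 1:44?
First find the time 7 hours and 36 minutes after 1:44.
Total minutes: 1 x 60 + 44 + 7 x 60 + 36 = 560.
560 mod 720 = 560 minutes = 9:20.
Now compute the angle at 9:20:
Hour hand: 9 x 30 + 20 x 0.5 = 280 degrees
Minute hand: 20 x 6 = 120 degrees
Difference: |280 - 120| = 160 degrees
The angle is 160 degrees

Final answer: 160 degrees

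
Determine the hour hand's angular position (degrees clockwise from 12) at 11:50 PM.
The hour hand moves 30 degrees per hour and 0.5 degrees per minute.
At 11:50: (11) x 30 + 50 x 0.5 = 330 + 25 = 355 degrees

Final answer: 355 degrees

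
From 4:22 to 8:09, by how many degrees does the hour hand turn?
The hour hand moves 0.5 degrees per minute.
Time elapsed: 8:09 - 4:22 = 227 minutes
Angular displacement: 227 x 0.5 = 113.5 degrees

Final answer: 113.5 degrees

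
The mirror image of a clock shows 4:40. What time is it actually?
Reflection across the vertical (12-6) axis maps a hand at angle A degrees to (360 - A) degrees, which sends a reading of T minutes past 12:00 to (720 - T) minutes past 12:00.
Mirror reads 4:40 = 280 minutes past 12:00.
Actual time: (720 - 280) mod 720 = 440 minutes = 7:20.

Final answer: 7:20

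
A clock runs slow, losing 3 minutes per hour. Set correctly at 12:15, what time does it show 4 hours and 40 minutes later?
For every 60 true minutes, the faulty clock advances 60 - 3 = 57 minutes.
True elapsed: 4 hours and 40 minutes = 280 minutes.
Faulty clock advances: 280 x 57/60 = 266 minutes (drift: 14 minutes behind).
Shown time: 12:15 + 266 minutes = 4:41.

Final answer: 4:41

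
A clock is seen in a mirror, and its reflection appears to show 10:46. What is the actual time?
Reflection across the vertical (12-6) axis maps a hand at angle A degrees to (360 - A) degrees, which sends a reading of T minutes past 12:00 to (720 - T) minutes past 12:00.
Mirror reads 10:46 = 646 minutes past 12:00.
Actual time: (720 - 646) mod 720 = 74 minutes = 1:14.

Final answer: 1:14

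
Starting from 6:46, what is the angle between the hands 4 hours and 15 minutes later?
First find the time 4 hours and 15 minutes after 6:46.
Total minutes: 6 x 60 + 46 + 4 x 60 + 15 = 661.
661 mod 720 = 661 minutes = 11:01.
Now compute the angle at 11:01:
Hour hand: 11 x 30 + 1 x 0.5 = 330.5 degrees
Minute hand: 1 x 6 = 6 degrees
Difference: |330.5 - 6| = 324.5 degrees
Smaller angle: 360 - 324.5 = 35.5 degrees

Final answer: 35.5 degrees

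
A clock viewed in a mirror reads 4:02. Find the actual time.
Reflection across the vertical (12-6) axis maps a hand at angle A degrees to (360 - A) degrees, which sends a reading of T minutes past 12:00 to (720 - T) minutes past 12:00.
Mirror reads 4:02 = 242 minutes past 12:00.
Actual time: (720 - 242) mod 720 = 478 minutes = 7:58.

Final answer: 7:58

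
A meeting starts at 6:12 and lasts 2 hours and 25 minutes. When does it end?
Starting time: 6:12
Adding 25 minutes to 12 minutes: 12 + 25 = 37 minutes
Adding 2 hours: 6 + 2 = 8
Final time: 8:37

Final answer: 8:37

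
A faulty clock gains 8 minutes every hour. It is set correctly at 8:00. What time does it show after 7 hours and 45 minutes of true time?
For every 60 true minutes, the faulty clock advances 60 + 8 = 68 minutes.
True elapsed: 7 hours and 45 minutes = 465 minutes.
Faulty clock advances: 465 x 68/60 = 527 minutes (drift: 62 minutes ahead).
Shown time: 8:00 + 527 minutes = 4:47.

Final answer: 4:47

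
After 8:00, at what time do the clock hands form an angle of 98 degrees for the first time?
At t minutes past 8:00, the hour hand is at 30 x 8 + 0.5t degrees and the minute hand is at 6t degrees.
The smaller angle between them is 98 degrees when |30H - 5.5t| = 98 or |30H - 5.5t| = 262.
With H = 8, solve 30 x 8 - 5.5t = +/- target for each target:
  t = (30 x 8 - 98) / 5.5 = 25.82
  t = (30 x 8 + 98) / 5.5 = 61.45 (outside (0, 60))
  t = (30 x 8 - 262) / 5.5 = -4 (outside (0, 60))
  t = (30 x 8 + 262) / 5.5 = 91.27 (outside (0, 60))
Valid solutions in (0, 60): {25.82} minutes.
The first occurrence is t = 25.82 minutes.
The hands form a 98-degree angle at 25.82 minutes past 8:00.

Final answer: 25.82 minutes past 8:00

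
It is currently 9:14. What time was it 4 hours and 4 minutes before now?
Starting time: 9:14 = 554 total minutes past 12:00
Subtracting: 4 hours and 4 minutes = 244 minutes
554 - 244 = 310 minutes
= 5 hours and 10 minutes past 12:00 = 5:10

Final answer: 5:10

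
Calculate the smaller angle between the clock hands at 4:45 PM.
Hour hand position: 4 x 30 + 45 x 0.5 = 142.5 degrees
Minute hand position: 45 x 6 = 270 degrees
Difference: |142.5 - 270| = 127.5 degrees
The angle between the hands is 127.5 degrees

Final answer: 127.5 degrees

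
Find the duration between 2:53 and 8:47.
From 2:53 to 8:47:
(8 x 60 + 47) - (2 x 60 + 53) = 527 - 173 = 354 minutes
= 5 hours and 54 minutes

Final answer: 5 hours and 54 minutes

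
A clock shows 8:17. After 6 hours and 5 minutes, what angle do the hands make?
First find the time 6 hours and 5 minutes after 8:17.
Total minutes: 8 x 60 + 17 + 6 x 60 + 5 = 862.
862 mod 720 = 142 minutes = 2:22.
Now compute the angle at 2:22:
Hour hand: 2 x 30 + 22 x 0.5 = 71 degrees
Minute hand: 22 x 6 = 132 degrees
Difference: |71 - 132| = 61 degrees
The angle is 61 degrees

Final answer: 61 degrees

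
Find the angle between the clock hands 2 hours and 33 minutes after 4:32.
First find the time 2 hours and 33 minutes after 4:32.
Total minutes: 4 x 60 + 32 + 2 x 60 + 33 = 425.
425 mod 720 = 425 minutes = 7:05.
Now compute the angle at 7:05:
Hour hand: 7 x 30 + 5 x 0.5 = 212.5 degrees
Minute hand: 5 x 6 = 30 degrees
Difference: |212.5 - 30| = 182.5 degrees
Smaller angle: 360 - 182.5 = 177.5 degrees

Final answer: 177.5 degrees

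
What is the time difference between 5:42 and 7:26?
From 5:42 to 7:26:
(7 x 60 + 26) - (5 x 60 + 42) = 446 - 342 = 104 minutes
= 1 hour and 44 minutes

Final answer: 1 hour and 44 minutes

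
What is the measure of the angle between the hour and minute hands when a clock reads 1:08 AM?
Hour hand position: 1 x 30 + 8 x 0.5 = 34 degrees
Minute hand position: 8 x 6 = 48 degrees
Difference: |34 - 48| = 14 degrees
The angle between the hands is 14 degrees

Final answer: 14 degrees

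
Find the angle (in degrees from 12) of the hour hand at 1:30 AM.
The hour hand moves 30 degrees per hour and 0.5 degrees per minute.
At 1:30: (1) x 30 + 30 x 0.5 = 30 + 15 = 45 degrees

Final answer: 45 degrees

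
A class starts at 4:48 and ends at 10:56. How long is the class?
From 4:48 to 10:56:
(10 x 60 + 56) - (4 x 60 + 48) = 656 - 288 = 368 minutes
= 6 hours and 8 minutes

Final answer: 6 hours and 8 minutes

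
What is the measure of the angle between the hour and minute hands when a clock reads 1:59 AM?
Hour hand position: 1 x 30 + 59 x 0.5 = 59.5 degrees
Minute hand position: 59 x 6 = 354 degrees
Difference: |59.5 - 354| = 294.5 degrees
Since 294.5 > 180, the smaller angle is 360 - 294.5 = 65.5 degrees

Final answer: 65.5 degrees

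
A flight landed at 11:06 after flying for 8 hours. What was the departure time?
Starting time: 11:06 = 666 total minutes past 12:00
Subtracting: 8 hours = 480 minutes
666 - 480 = 186 minutes
= 3 hours and 6 minutes past 12:00 = 3:06

Final answer: 3:06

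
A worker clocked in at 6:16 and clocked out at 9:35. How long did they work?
From 6:16 to 9:35:
(9 x 60 + 35) - (6 x 60 + 16) = 575 - 376 = 199 minutes
= 3 hours and 19 minutes

Final answer: 3 hours and 19 minutes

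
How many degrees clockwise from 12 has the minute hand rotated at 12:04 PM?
The minute hand moves 6 degrees per minute.
At 12:04: 4 x 6 = 24 degrees

Final answer: 24 degrees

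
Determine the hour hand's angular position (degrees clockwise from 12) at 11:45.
The hour hand moves 30 degrees per hour and 0.5 degrees per minute.
At 11:45: (11) x 30 + 45 x 0.5 = 330 + 22.5 = 352.5 degrees

Final answer: 352.5 degrees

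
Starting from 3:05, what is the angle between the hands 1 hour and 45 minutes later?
First find the time 1 hour and 45 minutes after 3:05.
Total minutes: 3 x 60 + 5 + 1 x 60 + 45 = 290.
290 mod 720 = 290 minutes = 4:50.
Now compute the angle at 4:50:
Hour hand: 4 x 30 + 50 x 0.5 = 145 degrees
Minute hand: 50 x 6 = 300 degrees
Difference: |145 - 300| = 155 degrees
The angle is 155 degrees

Final answer: 155 degrees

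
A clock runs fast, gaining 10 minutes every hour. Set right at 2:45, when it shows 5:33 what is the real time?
For every 60 true minutes, the faulty clock advances 70 minutes, so 1 faulty-clock minute corresponds to 60/70 true minutes.
From 2:45 to 5:33 on the faulty dial is 168 minutes.
True elapsed: 168 x 60/70 = 144 minutes = 2 hours and 24 minutes.
True time: 2:45 + 2 hours and 24 minutes = 5:09.

Final answer: 5:09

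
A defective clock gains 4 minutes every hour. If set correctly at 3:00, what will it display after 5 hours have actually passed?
For every 60 true minutes, the faulty clock advances 60 + 4 = 64 minutes.
True elapsed: 5 hours = 300 minutes.
Faulty clock advances: 300 x 64/60 = 320 minutes (drift: 20 minutes ahead).
Shown time: 3:00 + 320 minutes = 8:20.

Final answer: 8:20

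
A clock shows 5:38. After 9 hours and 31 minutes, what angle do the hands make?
First find the time 9 hours and 31 minutes after 5:38.
Total minutes: 5 x 60 + 38 + 9 x 60 + 31 = 909.
909 mod 720 = 189 minutes = 3:09.
Now compute the angle at 3:09:
Hour hand: 3 x 30 + 9 x 0.5 = 94.5 degrees
Minute hand: 9 x 6 = 54 degrees
Difference: |94.5 - 54| = 40.5 degrees
The angle is 40.5 degrees

Final answer: 40.5 degrees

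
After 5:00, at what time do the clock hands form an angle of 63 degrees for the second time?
At t minutes past 5:00, the hour hand is at 30 x 5 + 0.5t degrees and the minute hand is at 6t degrees.
The smaller angle between them is 63 degrees when |30H - 5.5t| = 63 or |30H - 5.5t| = 297.
With H = 5, solve 30 x 5 - 5.5t = +/- target for each target:
  t = (30 x 5 - 63) / 5.5 = 15.82
  t = (30 x 5 + 63) / 5.5 = 38.73
  t = (30 x 5 - 297) / 5.5 = -26.73 (outside (0, 60))
  t = (30 x 5 + 297) / 5.5 = 81.27 (outside (0, 60))
Valid solutions in (0, 60): {15.82, 38.73} minutes.
The second occurrence is t = 38.73 minutes.
The hands form a 63-degree angle at 38.73 minutes past 5:00.

Final answer: 38.73 minutes past 5:00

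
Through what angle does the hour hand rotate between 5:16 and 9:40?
The hour hand moves 0.5 degrees per minute.
Time elapsed: 9:40 - 5:16 = 264 minutes
Angular displacement: 264 x 0.5 = 132 degrees

Final answer: 132 degrees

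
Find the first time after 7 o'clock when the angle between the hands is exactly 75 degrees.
At t minutes past 7:00, the hour hand is at 30 x 7 + 0.5t degrees and the minute hand is at 6t degrees.
The smaller angle between them is 75 degrees when |30H - 5.5t| = 75 or |30H - 5.5t| = 285.
With H = 7, solve 30 x 7 - 5.5t = +/- target for each target:
  t = (30 x 7 - 75) / 5.5 = 24.55
  t = (30 x 7 + 75) / 5.5 = 51.82
  t = (30 x 7 - 285) / 5.5 = -13.64 (outside (0, 60))
  t = (30 x 7 + 285) / 5.5 = 90 (outside (0, 60))
Valid solutions in (0, 60): {24.55, 51.82} minutes.
The first occurrence is t = 24.55 minutes.
The hands form a 75-degree angle at 24.55 minutes past 7:00.

Final answer: 24.55 minutes past 7:00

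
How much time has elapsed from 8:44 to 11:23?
From 8:44 to 11:23:
(11 x 60 + 23) - (8 x 60 + 44) = 683 - 524 = 159 minutes
= 2 hours and 39 minutes

Final answer: 2 hours and 39 minutes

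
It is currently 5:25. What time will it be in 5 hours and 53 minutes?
Starting time: 5:25
Adding 53 minutes to 25 minutes: 25 + 53 = 78 minutes = 1 hour and 18 minutes
Adding 5 hours: 5 + 5 + 1 (carry) = 11
Final time: 11:18

Final answer: 11:18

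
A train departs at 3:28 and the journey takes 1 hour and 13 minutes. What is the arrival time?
Starting time: 3:28
Adding 13 minutes to 28 minutes: 28 + 13 = 41 minutes
Adding 1 hour: 3 + 1 = 4
Final time: 4:41

Final answer: 4:41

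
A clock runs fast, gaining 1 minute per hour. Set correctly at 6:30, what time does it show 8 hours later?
For every 60 true minutes, the faulty clock advances 60 + 1 = 61 minutes.
True elapsed: 8 hours = 480 minutes.
Faulty clock advances: 480 x 61/60 = 488 minutes (drift: 8 minutes ahead).
Shown time: 6:30 + 488 minutes = 2:38.

Final answer: 2:38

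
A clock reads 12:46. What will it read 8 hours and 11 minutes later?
Starting time: 12:46
Adding 11 minutes to 46 minutes: 46 + 11 = 57 minutes
Adding 8 hours: 12 + 8 = 20 - 12 = 8
Final time: 8:57

Final answer: 8:57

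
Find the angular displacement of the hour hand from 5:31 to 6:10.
The hour hand moves 0.5 degrees per minute.
Time elapsed: 6:10 - 5:31 = 39 minutes
Angular displacement: 39 x 0.5 = 19.5 degrees

Final answer: 19.5 degrees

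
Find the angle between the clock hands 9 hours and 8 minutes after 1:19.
First find the time 9 hours and 8 minutes after 1:19.
Total minutes: 1 x 60 + 19 + 9 x 60 + 8 = 627.
627 mod 720 = 627 minutes = 10:27.
Now compute the angle at 10:27:
Hour hand: 10 x 30 + 27 x 0.5 = 313.5 degrees
Minute hand: 27 x 6 = 162 degrees
Difference: |313.5 - 162| = 151.5 degrees
The angle is 151.5 degrees

Final answer: 151.5 degrees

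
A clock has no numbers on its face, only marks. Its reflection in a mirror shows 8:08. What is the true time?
Reflection across the vertical (12-6) axis maps a hand at angle A degrees to (360 - A) degrees, which sends a reading of T minutes past 12:00 to (720 - T) minutes past 12:00.
Mirror reads 8:08 = 488 minutes past 12:00.
Actual time: (720 - 488) mod 720 = 232 minutes = 3:52.

Final answer: 3:52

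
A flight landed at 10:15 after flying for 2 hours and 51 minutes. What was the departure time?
Starting time: 10:15 = 615 total minutes past 12:00
Subtracting: 2 hours and 51 minutes = 171 minutes
615 - 171 = 444 minutes
= 7 hours and 24 minutes past 12:00 = 7:24

Final answer: 7:24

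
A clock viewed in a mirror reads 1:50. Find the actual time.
Reflection across the vertical (12-6) axis maps a hand at angle A degrees to (360 - A) degrees, which sends a reading of T minutes past 12:00 to (720 - T) minutes past 12:00.
Mirror reads 1:50 = 110 minutes past 12:00.
Actual time: (720 - 110) mod 720 = 610 minutes = 10:10.

Final answer: 10:10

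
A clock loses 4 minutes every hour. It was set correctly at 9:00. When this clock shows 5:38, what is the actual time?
For every 60 true minutes, the faulty clock advances 56 minutes, so 1 faulty-clock minute corresponds to 60/56 true minutes.
From 9:00 to 5:38 on the faulty dial is 518 minutes.
True elapsed: 518 x 60/56 = 555 minutes = 9 hours and 15 minutes.
True time: 9:00 + 9 hours and 15 minutes = 6:15.

Final answer: 6:15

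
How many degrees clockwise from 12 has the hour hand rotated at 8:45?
The hour hand moves 30 degrees per hour and 0.5 degrees per minute.
At 8:45: (8) x 30 + 45 x 0.5 = 240 + 22.5 = 262.5 degrees

Final answer: 262.5 degrees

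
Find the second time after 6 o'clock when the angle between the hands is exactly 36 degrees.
At t minutes past 6:00, the hour hand is at 30 x 6 + 0.5t degrees and the minute hand is at 6t degrees.
The smaller angle between them is 36 degrees when |30H - 5.5t| = 36 or |30H - 5.5t| = 324.
With H = 6, solve 30 x 6 - 5.5t = +/- target for each target:
  t = (30 x 6 - 36) / 5.5 = 26.18
  t = (30 x 6 + 36) / 5.5 = 39.27
  t = (30 x 6 - 324) / 5.5 = -26.18 (outside (0, 60))
  t = (30 x 6 + 324) / 5.5 = 91.64 (outside (0, 60))
Valid solutions in (0, 60): {26.18, 39.27} minutes.
The second occurrence is t = 39.27 minutes.
The hands form a 36-degree angle at 39.27 minutes past 6:00.

Final answer: 39.27 minutes past 6:00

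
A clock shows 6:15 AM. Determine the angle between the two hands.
Hour hand position: 6 x 30 + 15 x 0.5 = 187.5 degrees
Minute hand position: 15 x 6 = 90 degrees
Difference: |187.5 - 90| = 97.5 degrees
The angle between the hands is 97.5 degrees

Final answer: 97.5 degrees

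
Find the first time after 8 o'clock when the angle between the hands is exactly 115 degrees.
At t minutes past 8:00, the hour hand is at 30 x 8 + 0.5t degrees and the minute hand is at 6t degrees.
The smaller angle between them is 115 degrees when |30H - 5.5t| = 115 or |30H - 5.5t| = 245.
With H = 8, solve 30 x 8 - 5.5t = +/- target for each target:
  t = (30 x 8 - 115) / 5.5 = 22.73
  t = (30 x 8 + 115) / 5.5 = 64.55 (outside (0, 60))
  t = (30 x 8 - 245) / 5.5 = -0.91 (outside (0, 60))
  t = (30 x 8 + 245) / 5.5 = 88.18 (outside (0, 60))
Valid solutions in (0, 60): {22.73} minutes.
The first occurrence is t = 22.73 minutes.
The hands form a 115-degree angle at 22.73 minutes past 8:00.

Final answer: 22.73 minutes past 8:00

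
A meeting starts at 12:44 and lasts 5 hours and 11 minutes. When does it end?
Starting time: 12:44
Adding 11 minutes to 44 minutes: 44 + 11 = 55 minutes
Adding 5 hours: 12 + 5 = 17 - 12 = 5
Final time: 5:55

Final answer: 5:55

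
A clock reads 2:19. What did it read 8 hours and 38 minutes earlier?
Starting time: 2:19 = 139 total minutes past 12:00
Subtracting: 8 hours and 38 minutes = 518 minutes
139 - 518 = -379 (negative, add 12 hours = 720) = 341 minutes
= 5 hours and 41 minutes past 12:00 = 5:41

Final answer: 5:41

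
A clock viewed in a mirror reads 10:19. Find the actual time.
Reflection across the vertical (12-6) axis maps a hand at angle A degrees to (360 - A) degrees, which sends a reading of T minutes past 12:00 to (720 - T) minutes past 12:00.
Mirror reads 10:19 = 619 minutes past 12:00.
Actual time: (720 - 619) mod 720 = 101 minutes = 1:41.

Final answer: 1:41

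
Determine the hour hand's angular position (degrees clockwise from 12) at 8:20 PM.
The hour hand moves 30 degrees per hour and 0.5 degrees per minute.
At 8:20: (8) x 30 + 20 x 0.5 = 240 + 10 = 250 degrees

Final answer: 250 degrees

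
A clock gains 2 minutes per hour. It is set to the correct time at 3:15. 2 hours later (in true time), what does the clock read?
For every 60 true minutes, the faulty clock advances 60 + 2 = 62 minutes.
True elapsed: 2 hours = 120 minutes.
Faulty clock advances: 120 x 62/60 = 124 minutes (drift: 4 minutes ahead).
Shown time: 3:15 + 124 minutes = 5:19.

Final answer: 5:19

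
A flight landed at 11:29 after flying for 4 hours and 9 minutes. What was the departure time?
Starting time: 11:29 = 689 total minutes past 12:00
Subtracting: 4 hours and 9 minutes = 249 minutes
689 - 249 = 440 minutes
= 7 hours and 20 minutes past 12:00 = 7:20

Final answer: 7:20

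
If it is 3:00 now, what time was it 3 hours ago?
Starting time: 3:00 = 180 total minutes past 12:00
Subtracting: 3 hours = 180 minutes
180 - 180 = 0 minutes
= 0 minutes past 12:00 = 12:00

Final answer: 12:00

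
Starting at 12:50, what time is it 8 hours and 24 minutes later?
Starting time: 12:50
Adding 24 minutes to 50 minutes: 50 + 24 = 74 minutes = 1 hour and 14 minutes
Adding 8 hours: 12 + 8 + 1 (carry) = 21 - 12 = 9
Final time: 9:14

Final answer: 9:14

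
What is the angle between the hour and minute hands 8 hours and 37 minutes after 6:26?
First find the time 8 hours and 37 minutes after 6:26.
Total minutes: 6 x 60 + 26 + 8 x 60 + 37 = 903.
903 mod 720 = 183 minutes = 3:03.
Now compute the angle at 3:03:
Hour hand: 3 x 30 + 3 x 0.5 = 91.5 degrees
Minute hand: 3 x 6 = 18 degrees
Difference: |91.5 - 18| = 73.5 degrees
The angle is 73.5 degrees

Final answer: 73.5 degrees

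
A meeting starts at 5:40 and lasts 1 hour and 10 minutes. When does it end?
Starting time: 5:40
Adding 10 minutes to 40 minutes: 40 + 10 = 50 minutes
Adding 1 hour: 5 + 1 = 6
Final time: 6:50

Final answer: 6:50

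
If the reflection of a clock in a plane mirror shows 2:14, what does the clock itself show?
Reflection across the vertical (12-6) axis maps a hand at angle A degrees to (360 - A) degrees, which sends a reading of T minutes past 12:00 to (720 - T) minutes past 12:00.
Mirror reads 2:14 = 134 minutes past 12:00.
Actual time: (720 - 134) mod 720 = 586 minutes = 9:46.

Final answer: 9:46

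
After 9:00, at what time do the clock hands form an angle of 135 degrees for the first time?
At t minutes past 9:00, the hour hand is at 30 x 9 + 0.5t degrees and the minute hand is at 6t degrees.
The smaller angle between them is 135 degrees when |30H - 5.5t| = 135 or |30H - 5.5t| = 225.
With H = 9, solve 30 x 9 - 5.5t = +/- target for each target:
  t = (30 x 9 - 135) / 5.5 = 24.55
  t = (30 x 9 + 135) / 5.5 = 73.64 (outside (0, 60))
  t = (30 x 9 - 225) / 5.5 = 8.18
  t = (30 x 9 + 225) / 5.5 = 90 (outside (0, 60))
Valid solutions in (0, 60): {8.18, 24.55} minutes.
The first occurrence is t = 8.18 minutes.
The hands form a 135-degree angle at 8.18 minutes past 9:00.

Final answer: 8.18 minutes past 9:00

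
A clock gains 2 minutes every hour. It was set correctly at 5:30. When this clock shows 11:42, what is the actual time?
For every 60 true minutes, the faulty clock advances 62 minutes, so 1 faulty-clock minute corresponds to 60/62 true minutes.
From 5:30 to 11:42 on the faulty dial is 372 minutes.
True elapsed: 372 x 60/62 = 360 minutes = 6 hours.
True time: 5:30 + 6 hours = 11:30.

Final answer: 11:30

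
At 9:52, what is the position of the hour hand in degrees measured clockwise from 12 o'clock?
The hour hand moves 30 degrees per hour and 0.5 degrees per minute.
At 9:52: (9) x 30 + 52 x 0.5 = 270 + 26 = 296 degrees

Final answer: 296 degrees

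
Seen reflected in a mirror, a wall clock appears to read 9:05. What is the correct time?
Reflection across the vertical (12-6) axis maps a hand at angle A degrees to (360 - A) degrees, which sends a reading of T minutes past 12:00 to (720 - T) minutes past 12:00.
Mirror reads 9:05 = 545 minutes past 12:00.
Actual time: (720 - 545) mod 720 = 175 minutes = 2:55.

Final answer: 2:55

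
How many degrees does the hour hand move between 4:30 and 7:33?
The hour hand moves 0.5 degrees per minute.
Time elapsed: 7:33 - 4:30 = 183 minutes
Angular displacement: 183 x 0.5 = 91.5 degrees

Final answer: 91.5 degrees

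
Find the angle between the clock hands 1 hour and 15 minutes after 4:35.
First find the time 1 hour and 15 minutes after 4:35.
Total minutes: 4 x 60 + 35 + 1 x 60 + 15 = 350.
350 mod 720 = 350 minutes = 5:50.
Now compute the angle at 5:50:
Hour hand: 5 x 30 + 50 x 0.5 = 175 degrees
Minute hand: 50 x 6 = 300 degrees
Difference: |175 - 300| = 125 degrees
The angle is 125 degrees

Final answer: 125 degrees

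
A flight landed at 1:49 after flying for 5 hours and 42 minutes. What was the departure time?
Starting time: 1:49 = 109 total minutes past 12:00
Subtracting: 5 hours and 42 minutes = 342 minutes
109 - 342 = -233 (negative, add 12 hours = 720) = 487 minutes
= 8 hours and 7 minutes past 12:00 = 8:07

Final answer: 8:07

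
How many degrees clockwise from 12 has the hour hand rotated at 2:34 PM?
The hour hand moves 30 degrees per hour and 0.5 degrees per minute.
At 2:34: (2) x 30 + 34 x 0.5 = 60 + 17 = 77 degrees

Final answer: 77 degrees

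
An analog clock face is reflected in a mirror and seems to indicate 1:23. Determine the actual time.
Reflection across the vertical (12-6) axis maps a hand at angle A degrees to (360 - A) degrees, which sends a reading of T minutes past 12:00 to (720 - T) minutes past 12:00.
Mirror reads 1:23 = 83 minutes past 12:00.
Actual time: (720 - 83) mod 720 = 637 minutes = 10:37.

Final answer: 10:37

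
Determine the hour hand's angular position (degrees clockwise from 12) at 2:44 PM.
The hour hand moves 30 degrees per hour and 0.5 degrees per minute.
At 2:44: (2) x 30 + 44 x 0.5 = 60 + 22 = 82 degrees

Final answer: 82 degrees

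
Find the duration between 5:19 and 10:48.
From 5:19 to 10:48:
(10 x 60 + 48) - (5 x 60 + 19) = 648 - 319 = 329 minutes
= 5 hours and 29 minutes

Final answer: 5 hours and 29 minutes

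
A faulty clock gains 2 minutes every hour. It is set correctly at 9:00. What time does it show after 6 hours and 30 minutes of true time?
For every 60 true minutes, the faulty clock advances 60 + 2 = 62 minutes.
True elapsed: 6 hours and 30 minutes = 390 minutes.
Faulty clock advances: 390 x 62/60 = 403 minutes (drift: 13 minutes ahead).
Shown time: 9:00 + 403 minutes = 3:43.

Final answer: 3:43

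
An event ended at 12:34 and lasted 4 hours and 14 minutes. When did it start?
Starting time: 12:34 = 34 total minutes past 12:00
Subtracting: 4 hours and 14 minutes = 254 minutes
34 - 254 = -220 (negative, add 12 hours = 720) = 500 minutes
= 8 hours and 20 minutes past 12:00 = 8:20

Final answer: 8:20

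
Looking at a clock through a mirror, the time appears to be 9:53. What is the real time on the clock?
Reflection across the vertical (12-6) axis maps a hand at angle A degrees to (360 - A) degrees, which sends a reading of T minutes past 12:00 to (720 - T) minutes past 12:00.
Mirror reads 9:53 = 593 minutes past 12:00.
Actual time: (720 - 593) mod 720 = 127 minutes = 2:07.

Final answer: 2:07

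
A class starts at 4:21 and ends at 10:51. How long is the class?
From 4:21 to 10:51:
(10 x 60 + 51) - (4 x 60 + 21) = 651 - 261 = 390 minutes
= 6 hours and 30 minutes

Final answer: 6 hours and 30 minutes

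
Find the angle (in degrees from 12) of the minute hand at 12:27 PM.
The minute hand moves 6 degrees per minute.
At 12:27: 27 x 6 = 162 degrees

Final answer: 162 degrees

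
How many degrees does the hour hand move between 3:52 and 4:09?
The hour hand moves 0.5 degrees per minute.
Time elapsed: 4:09 - 3:52 = 17 minutes
Angular displacement: 17 x 0.5 = 8.5 degrees

Final answer: 8.5 degrees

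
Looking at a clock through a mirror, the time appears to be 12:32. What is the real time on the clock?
Reflection across the vertical (12-6) axis maps a hand at angle A degrees to (360 - A) degrees, which sends a reading of T minutes past 12:00 to (720 - T) minutes past 12:00.
Mirror reads 12:32 = 32 minutes past 12:00.
Actual time: (720 - 32) mod 720 = 688 minutes = 11:28.

Final answer: 11:28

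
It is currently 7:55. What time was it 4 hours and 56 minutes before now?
Starting time: 7:55 = 475 total minutes past 12:00
Subtracting: 4 hours and 56 minutes = 296 minutes
475 - 296 = 179 minutes
= 2 hours and 59 minutes past 12:00 = 2:59

Final answer: 2:59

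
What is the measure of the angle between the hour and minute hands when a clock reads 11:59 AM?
Hour hand position: 11 x 30 + 59 x 0.5 = 359.5 degrees
Minute hand position: 59 x 6 = 354 degrees
Difference: |359.5 - 354| = 5.5 degrees
The angle between the hands is 5.5 degrees

Final answer: 5.5 degrees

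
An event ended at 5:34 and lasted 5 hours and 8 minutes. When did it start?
Starting time: 5:34 = 334 total minutes past 12:00
Subtracting: 5 hours and 8 minutes = 308 minutes
334 - 308 = 26 minutes
= 26 minutes past 12:00 = 12:26

Final answer: 12:26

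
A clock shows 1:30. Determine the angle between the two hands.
Hour hand position: 1 x 30 + 30 x 0.5 = 45 degrees
Minute hand position: 30 x 6 = 180 degrees
Difference: |45 - 180| = 135 degrees
The angle between the hands is 135 degrees

Final answer: 135 degrees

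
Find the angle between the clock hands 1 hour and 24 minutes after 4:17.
First find the time 1 hour and 24 minutes after 4:17.
Total minutes: 4 x 60 + 17 + 1 x 60 + 24 = 341.
341 mod 720 = 341 minutes = 5:41.
Now compute the angle at 5:41:
Hour hand: 5 x 30 + 41 x 0.5 = 170.5 degrees
Minute hand: 41 x 6 = 246 degrees
Difference: |170.5 - 246| = 75.5 degrees
The angle is 75.5 degrees

Final answer: 75.5 degrees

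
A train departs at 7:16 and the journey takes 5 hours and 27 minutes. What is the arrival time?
Starting time: 7:16
Adding 27 minutes to 16 minutes: 16 + 27 = 43 minutes
Adding 5 hours: 7 + 5 = 12
Final time: 12:43

Final answer: 12:43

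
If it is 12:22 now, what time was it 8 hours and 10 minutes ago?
Starting time: 12:22 = 22 total minutes past 12:00
Subtracting: 8 hours and 10 minutes = 490 minutes
22 - 490 = -468 (negative, add 12 hours = 720) = 252 minutes
= 4 hours and 12 minutes past 12:00 = 4:12

Final answer: 4:12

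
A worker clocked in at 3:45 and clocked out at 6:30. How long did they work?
From 3:45 to 6:30:
(6 x 60 + 30) - (3 x 60 + 45) = 390 - 225 = 165 minutes
= 2 hours and 45 minutes

Final answer: 2 hours and 45 minutes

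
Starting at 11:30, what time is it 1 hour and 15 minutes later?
Starting time: 11:30
Adding 15 minutes to 30 minutes: 30 + 15 = 45 minutes
Adding 1 hour: 11 + 1 = 12
Final time: 12:45

Final answer: 12:45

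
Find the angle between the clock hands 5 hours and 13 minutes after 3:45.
First find the time 5 hours and 13 minutes after 3:45.
Total minutes: 3 x 60 + 45 + 5 x 60 + 13 = 538.
538 mod 720 = 538 minutes = 8:58.
Now compute the angle at 8:58:
Hour hand: 8 x 30 + 58 x 0.5 = 269 degrees
Minute hand: 58 x 6 = 348 degrees
Difference: |269 - 348| = 79 degrees
The angle is 79 degrees

Final answer: 79 degrees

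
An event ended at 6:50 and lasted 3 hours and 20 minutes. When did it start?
Starting time: 6:50 = 410 total minutes past 12:00
Subtracting: 3 hours and 20 minutes = 200 minutes
410 - 200 = 210 minutes
= 3 hours and 30 minutes past 12:00 = 3:30

Final answer: 3:30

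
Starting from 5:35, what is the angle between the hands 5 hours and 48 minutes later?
First find the time 5 hours and 48 minutes after 5:35.
Total minutes: 5 x 60 + 35 + 5 x 60 + 48 = 683.
683 mod 720 = 683 minutes = 11:23.
Now compute the angle at 11:23:
Hour hand: 11 x 30 + 23 x 0.5 = 341.5 degrees
Minute hand: 23 x 6 = 138 degrees
Difference: |341.5 - 138| = 203.5 degrees
Smaller angle: 360 - 203.5 = 156.5 degrees

Final answer: 156.5 degrees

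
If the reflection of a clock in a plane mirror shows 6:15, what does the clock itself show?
Reflection across the vertical (12-6) axis maps a hand at angle A degrees to (360 - A) degrees, which sends a reading of T minutes past 12:00 to (720 - T) minutes past 12:00.
Mirror reads 6:15 = 375 minutes past 12:00.
Actual time: (720 - 375) mod 720 = 345 minutes = 5:45.

Final answer: 5:45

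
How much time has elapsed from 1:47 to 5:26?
From 1:47 to 5:26:
(5 x 60 + 26) - (1 x 60 + 47) = 326 - 107 = 219 minutes
= 3 hours and 39 minutes

Final answer: 3 hours and 39 minutes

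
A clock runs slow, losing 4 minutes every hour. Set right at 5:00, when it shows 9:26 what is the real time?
For every 60 true minutes, the faulty clock advances 56 minutes, so 1 faulty-clock minute corresponds to 60/56 true minutes.
From 5:00 to 9:26 on the faulty dial is 266 minutes.
True elapsed: 266 x 60/56 = 285 minutes = 4 hours and 45 minutes.
True time: 5:00 + 4 hours and 45 minutes = 9:45.

Final answer: 9:45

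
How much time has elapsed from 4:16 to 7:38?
From 4:16 to 7:38:
(7 x 60 + 38) - (4 x 60 + 16) = 458 - 256 = 202 minutes
= 3 hours and 22 minutes

Final answer: 3 hours and 22 minutes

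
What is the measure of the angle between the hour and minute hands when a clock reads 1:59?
Hour hand position: 1 x 30 + 59 x 0.5 = 59.5 degrees
Minute hand position: 59 x 6 = 354 degrees
Difference: |59.5 - 354| = 294.5 degrees
Since 294.5 > 180, the smaller angle is 360 - 294.5 = 65.5 degrees

Final answer: 65.5 degrees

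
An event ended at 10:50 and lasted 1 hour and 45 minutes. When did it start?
Starting time: 10:50 = 650 total minutes past 12:00
Subtracting: 1 hour and 45 minutes = 105 minutes
650 - 105 = 545 minutes
= 9 hours and 5 minutes past 12:00 = 9:05

Final answer: 9:05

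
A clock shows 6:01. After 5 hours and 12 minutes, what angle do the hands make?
First find the time 5 hours and 12 minutes after 6:01.
Total minutes: 6 x 60 + 1 + 5 x 60 + 12 = 673.
673 mod 720 = 673 minutes = 11:13.
Now compute the angle at 11:13:
Hour hand: 11 x 30 + 13 x 0.5 = 336.5 degrees
Minute hand: 13 x 6 = 78 degrees
Difference: |336.5 - 78| = 258.5 degrees
Smaller angle: 360 - 258.5 = 101.5 degrees

Final answer: 101.5 degrees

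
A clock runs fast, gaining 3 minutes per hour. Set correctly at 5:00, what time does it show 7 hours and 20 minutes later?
For every 60 true minutes, the faulty clock advances 60 + 3 = 63 minutes.
True elapsed: 7 hours and 20 minutes = 440 minutes.
Faulty clock advances: 440 x 63/60 = 462 minutes (drift: 22 minutes ahead).
Shown time: 5:00 + 462 minutes = 12:42.

Final answer: 12:42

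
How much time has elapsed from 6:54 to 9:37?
From 6:54 to 9:37:
(9 x 60 + 37) - (6 x 60 + 54) = 577 - 414 = 163 minutes
= 2 hours and 43 minutes

Final answer: 2 hours and 43 minutes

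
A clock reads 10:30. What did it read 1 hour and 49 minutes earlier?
Starting time: 10:30 = 630 total minutes past 12:00
Subtracting: 1 hour and 49 minutes = 109 minutes
630 - 109 = 521 minutes
= 8 hours and 41 minutes past 12:00 = 8:41

Final answer: 8:41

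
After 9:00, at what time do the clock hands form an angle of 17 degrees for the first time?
At t minutes past 9:00, the hour hand is at 30 x 9 + 0.5t degrees and the minute hand is at 6t degrees.
The smaller angle between them is 17 degrees when |30H - 5.5t| = 17 or |30H - 5.5t| = 343.
With H = 9, solve 30 x 9 - 5.5t = +/- target for each target:
  t = (30 x 9 - 17) / 5.5 = 46
  t = (30 x 9 + 17) / 5.5 = 52.18
  t = (30 x 9 - 343) / 5.5 = -13.27 (outside (0, 60))
  t = (30 x 9 + 343) / 5.5 = 111.45 (outside (0, 60))
Valid solutions in (0, 60): {46, 52.18} minutes.
The first occurrence is t = 46 minutes.
The hands form a 17-degree angle at 46 minutes past 9:00.

Final answer: 46 minutes past 9:00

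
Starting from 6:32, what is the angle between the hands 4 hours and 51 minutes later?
First find the time 4 hours and 51 minutes after 6:32.
Total minutes: 6 x 60 + 32 + 4 x 60 + 51 = 683.
683 mod 720 = 683 minutes = 11:23.
Now compute the angle at 11:23:
Hour hand: 11 x 30 + 23 x 0.5 = 341.5 degrees
Minute hand: 23 x 6 = 138 degrees
Difference: |341.5 - 138| = 203.5 degrees
Smaller angle: 360 - 203.5 = 156.5 degrees

Final answer: 156.5 degrees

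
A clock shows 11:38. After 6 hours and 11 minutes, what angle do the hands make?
First find the time 6 hours and 11 minutes after 11:38.
Total minutes: 11 x 60 + 38 + 6 x 60 + 11 = 1069.
1069 mod 720 = 349 minutes = 5:49.
Now compute the angle at 5:49:
Hour hand: 5 x 30 + 49 x 0.5 = 174.5 degrees
Minute hand: 49 x 6 = 294 degrees
Difference: |174.5 - 294| = 119.5 degrees
The angle is 119.5 degrees

Final answer: 119.5 degrees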